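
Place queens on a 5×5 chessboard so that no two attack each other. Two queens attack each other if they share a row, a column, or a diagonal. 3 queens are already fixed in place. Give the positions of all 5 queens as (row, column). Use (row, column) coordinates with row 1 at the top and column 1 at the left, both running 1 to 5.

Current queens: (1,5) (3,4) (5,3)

Row 2: attacked by (1,5)→{4,5}; (3,4)→{3,4,5}; (5,3)→{3}. Safe: 1, 2. Place at column 2.
Row 4: attacked by (1,5)→{2,5}; (2,2)→{2,4}; (3,4)→{3,4,5}; (5,3)→{2,3,4}. Safe: 1. Place at column 1.
Columns [5, 2, 4, 1, 3], r−c [-4, 0, -1, 3, 2], r+c [6, 4, 7, 5, 8] are all distinct, so no two queens attack.

(1,5) (2,2) (3,4) (4,1) (5,3)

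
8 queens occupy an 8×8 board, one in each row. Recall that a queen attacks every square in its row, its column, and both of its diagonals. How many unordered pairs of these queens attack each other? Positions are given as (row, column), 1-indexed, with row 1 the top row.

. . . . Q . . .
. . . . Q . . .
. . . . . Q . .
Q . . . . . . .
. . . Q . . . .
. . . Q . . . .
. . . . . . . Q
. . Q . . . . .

Same column: (1,5)–(2,5) (column 5); (5,4)–(6,4) (column 4).
Same diagonal: (2,5)–(3,6) (|2−3| = |5−6| = 1); (3,6)–(5,4) (|3−5| = |6−4| = 2).
Total attacking pairs: 4.

4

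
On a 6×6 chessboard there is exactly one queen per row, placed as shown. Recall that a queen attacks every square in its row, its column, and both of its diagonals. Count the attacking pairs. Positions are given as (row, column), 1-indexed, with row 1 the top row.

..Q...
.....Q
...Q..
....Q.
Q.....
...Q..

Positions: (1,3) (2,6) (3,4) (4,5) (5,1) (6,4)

Same column: (3,4)–(6,4) (column 4).
Same diagonal: (3,4)–(4,5) (|3−4| = |4−5| = 1).
Total attacking pairs: 2.

2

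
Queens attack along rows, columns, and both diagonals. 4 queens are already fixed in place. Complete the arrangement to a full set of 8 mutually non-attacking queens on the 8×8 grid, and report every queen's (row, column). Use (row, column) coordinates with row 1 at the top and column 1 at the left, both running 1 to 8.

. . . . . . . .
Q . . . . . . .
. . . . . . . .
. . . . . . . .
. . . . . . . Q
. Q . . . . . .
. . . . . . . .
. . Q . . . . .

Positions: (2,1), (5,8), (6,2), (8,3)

Row 1: attacked by (2,1)→{1,2}; (5,8)→{4,8}; (6,2)→{2,7}; (8,3)→{3}. Safe: 5, 6. Place at column 5.
Row 3: attacked by (1,5)→{3,5,7}; (2,1)→{1,2}; (5,8)→{6,8}; (6,2)→{2,5}; (8,3)→{3,8}. Safe: 4. Place at column 4.
Row 4: attacked by (1,5)→{2,5,8}; (2,1)→{1,3}; (3,4)→{3,4,5}; (5,8)→{7,8}; (6,2)→{2,4}; (8,3)→{3,7}. Safe: 6. Place at column 6.
Row 7: attacked by (1,5)→{5}; (2,1)→{1,6}; (3,4)→{4,8}; (4,6)→{3,6}; (5,8)→{6,8}; (6,2)→{1,2,3}; (8,3)→{2,3,4}. Safe: 7. Place at column 7.
Columns [5, 1, 4, 6, 8, 2, 7, 3], r−c [-4, 1, -1, -2, -3, 4, 0, 5], r+c [6, 3, 7, 10, 13, 8, 14, 11] are all distinct, so no two queens attack.

(1,5) (2,1) (3,4) (4,6) (5,8) (6,2) (7,7) (8,3)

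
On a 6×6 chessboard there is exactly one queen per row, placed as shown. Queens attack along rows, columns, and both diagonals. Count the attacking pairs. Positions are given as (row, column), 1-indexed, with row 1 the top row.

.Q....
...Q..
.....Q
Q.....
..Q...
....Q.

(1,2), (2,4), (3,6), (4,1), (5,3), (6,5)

0

All columns are distinct and no two queens satisfy |Δrow| = |Δcol|, so no pair attacks.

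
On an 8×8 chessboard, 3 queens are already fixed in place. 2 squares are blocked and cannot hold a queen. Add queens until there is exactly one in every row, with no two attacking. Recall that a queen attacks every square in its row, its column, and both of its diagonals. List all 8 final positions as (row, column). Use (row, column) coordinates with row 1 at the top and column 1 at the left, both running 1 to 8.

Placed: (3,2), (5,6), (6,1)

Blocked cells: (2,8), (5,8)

Row 1: attacked by (3,2)→{2,4}; (5,6)→{2,6}; (6,1)→{1,6}. Safe: 3, 5, 7, 8. Place at column 7.
Row 2: attacked by (1,7)→{6,7,8}; (3,2)→{1,2,3}; (5,6)→{3,6}; (6,1)→{1,5}. Blocked: 8. Safe: 4. Place at column 4.
Row 4: attacked by (1,7)→{4,7}; (2,4)→{2,4,6}; (3,2)→{1,2,3}; (5,6)→{5,6,7}; (6,1)→{1,3}. Safe: 8. Place at column 8.
Row 7: attacked by (1,7)→{1,7}; (2,4)→{4}; (3,2)→{2,6}; (4,8)→{5,8}; (5,6)→{4,6,8}; (6,1)→{1,2}. Safe: 3. Place at column 3.
Row 8: attacked by (1,7)→{7}; (2,4)→{4}; (3,2)→{2,7}; (4,8)→{4,8}; (5,6)→{3,6}; (6,1)→{1,3}; (7,3)→{2,3,4}. Safe: 5. Place at column 5.
Columns [7, 4, 2, 8, 6, 1, 3, 5], r−c [-6, -2, 1, -4, -1, 5, 4, 3], r+c [8, 6, 5, 12, 11, 7, 10, 13] are all distinct, so no two queens attack.

(1,7) (2,4) (3,2) (4,8) (5,6) (6,1) (7,3) (8,5)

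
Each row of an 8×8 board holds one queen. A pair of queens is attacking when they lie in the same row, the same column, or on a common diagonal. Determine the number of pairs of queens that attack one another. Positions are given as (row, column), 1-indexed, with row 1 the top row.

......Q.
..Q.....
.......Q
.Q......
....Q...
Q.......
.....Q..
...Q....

0

All columns are distinct and no two queens satisfy |Δrow| = |Δcol|, so no pair attacks.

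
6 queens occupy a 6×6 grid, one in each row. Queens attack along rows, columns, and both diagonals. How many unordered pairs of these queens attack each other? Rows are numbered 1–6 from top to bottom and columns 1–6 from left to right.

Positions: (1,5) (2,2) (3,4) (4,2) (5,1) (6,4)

Same column: (2,2)–(4,2) (column 2); (3,4)–(6,4) (column 4).
Same diagonal: (1,5)–(4,2) (|1−4| = |5−2| = 3); (1,5)–(5,1) (|1−5| = |5−1| = 4); (4,2)–(5,1) (|4−5| = |2−1| = 1); (4,2)–(6,4) (|4−6| = |2−4| = 2).
Total attacking pairs: 6.

6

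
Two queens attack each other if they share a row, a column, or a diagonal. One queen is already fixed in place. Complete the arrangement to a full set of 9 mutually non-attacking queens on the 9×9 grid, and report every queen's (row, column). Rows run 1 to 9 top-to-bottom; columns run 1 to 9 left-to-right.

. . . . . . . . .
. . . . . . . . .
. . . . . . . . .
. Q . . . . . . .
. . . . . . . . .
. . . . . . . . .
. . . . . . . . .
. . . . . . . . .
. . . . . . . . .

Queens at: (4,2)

Row 1: attacked by (4,2)→{2,5}. Safe: 1, 3, 4, 6, 7, 8, 9. Place at column 4.
Row 2: attacked by (1,4)→{3,4,5}; (4,2)→{2,4}. Safe: 1, 6, 7, 8, 9. Place at column 7.
Row 3: attacked by (1,4)→{2,4,6}; (2,7)→{6,7,8}; (4,2)→{1,2,3}. Safe: 5, 9. Place at column 5.
Row 5: attacked by (1,4)→{4,8}; (2,7)→{4,7}; (3,5)→{3,5,7}; (4,2)→{1,2,3}. Safe: 6, 9. Place at column 9.
Row 6: attacked by (1,4)→{4,9}; (2,7)→{3,7}; (3,5)→{2,5,8}; (4,2)→{2,4}; (5,9)→{8,9}. Safe: 1, 6. Place at column 1.
Row 7: attacked by (1,4)→{4}; (2,7)→{2,7}; (3,5)→{1,5,9}; (4,2)→{2,5}; (5,9)→{7,9}; (6,1)→{1,2}. Safe: 3, 6, 8. Place at column 3.
Row 8: attacked by (1,4)→{4}; (2,7)→{1,7}; (3,5)→{5}; (4,2)→{2,6}; (5,9)→{6,9}; (6,1)→{1,3}; (7,3)→{2,3,4}. Safe: 8. Place at column 8.
Row 9: attacked by (1,4)→{4}; (2,7)→{7}; (3,5)→{5}; (4,2)→{2,7}; (5,9)→{5,9}; (6,1)→{1,4}; (7,3)→{1,3,5}; (8,8)→{7,8,9}. Safe: 6. Place at column 6.
Columns [4, 7, 5, 2, 9, 1, 3, 8, 6], r−c [-3, -5, -2, 2, -4, 5, 4, 0, 3], r+c [5, 9, 8, 6, 14, 7, 10, 16, 15] are all distinct, so no two queens attack.

(1,4) (2,7) (3,5) (4,2) (5,9) (6,1) (7,3) (8,8) (9,6)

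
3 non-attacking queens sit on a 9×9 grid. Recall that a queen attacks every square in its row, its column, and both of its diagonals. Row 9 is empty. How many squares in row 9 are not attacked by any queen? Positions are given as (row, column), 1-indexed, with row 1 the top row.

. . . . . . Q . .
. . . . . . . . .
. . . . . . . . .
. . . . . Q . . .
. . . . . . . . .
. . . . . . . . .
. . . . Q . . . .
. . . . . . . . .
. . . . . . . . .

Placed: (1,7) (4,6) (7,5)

4

(1,7) attacks row 9 at column 7.
(4,6) attacks row 9 at column 6 and diagonals 1.
(7,5) attacks row 9 at column 5 and diagonals 3, 7.
Attacked columns: {1, 3, 5, 6, 7}. Safe: {2, 4, 8, 9}.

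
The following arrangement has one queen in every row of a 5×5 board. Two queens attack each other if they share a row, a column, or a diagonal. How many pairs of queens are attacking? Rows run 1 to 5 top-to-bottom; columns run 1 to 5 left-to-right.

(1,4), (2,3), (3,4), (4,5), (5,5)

6

Same column: (1,4)–(3,4) (column 4); (4,5)–(5,5) (column 5).
Same diagonal: (1,4)–(2,3) (|1−2| = |4−3| = 1); (2,3)–(3,4) (|2−3| = |3−4| = 1); (2,3)–(4,5) (|2−4| = |3−5| = 2); (3,4)–(4,5) (|3−4| = |4−5| = 1).
Total attacking pairs: 6.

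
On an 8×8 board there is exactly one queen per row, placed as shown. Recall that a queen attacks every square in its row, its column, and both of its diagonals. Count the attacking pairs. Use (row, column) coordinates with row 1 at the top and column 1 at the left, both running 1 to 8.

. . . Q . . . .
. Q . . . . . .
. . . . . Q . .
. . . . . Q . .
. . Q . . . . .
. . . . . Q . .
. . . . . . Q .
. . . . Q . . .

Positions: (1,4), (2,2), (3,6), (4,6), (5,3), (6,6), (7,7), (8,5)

7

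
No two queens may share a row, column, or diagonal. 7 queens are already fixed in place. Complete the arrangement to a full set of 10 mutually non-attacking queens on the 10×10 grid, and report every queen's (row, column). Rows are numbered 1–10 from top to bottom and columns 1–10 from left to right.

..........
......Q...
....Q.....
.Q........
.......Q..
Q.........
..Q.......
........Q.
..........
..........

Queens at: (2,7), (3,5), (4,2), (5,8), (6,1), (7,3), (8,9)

Row 1: attacked by (2,7)→{6,7,8}; (3,5)→{3,5,7}; (4,2)→{2,5}; (5,8)→{4,8}; (6,1)→{1,6}; (7,3)→{3,9}; (8,9)→{2,9}. Safe: 10. Place at column 10.
Row 9: attacked by (1,10)→{2,10}; (2,7)→{7}; (3,5)→{5}; (4,2)→{2,7}; (5,8)→{4,8}; (6,1)→{1,4}; (7,3)→{1,3,5}; (8,9)→{8,9,10}. Safe: 6. Place at column 6.
Row 10: attacked by (1,10)→{1,10}; (2,7)→{7}; (3,5)→{5}; (4,2)→{2,8}; (5,8)→{3,8}; (6,1)→{1,5}; (7,3)→{3,6}; (8,9)→{7,9}; (9,6)→{5,6,7}. Safe: 4. Place at column 4.
Columns [10, 7, 5, 2, 8, 1, 3, 9, 6, 4], r−c [-9, -5, -2, 2, -3, 5, 4, -1, 3, 6], r+c [11, 9, 8, 6, 13, 7, 10, 17, 15, 14] are all distinct, so no two queens attack.

(1,10) (2,7) (3,5) (4,2) (5,8) (6,1) (7,3) (8,9) (9,6) (10,4)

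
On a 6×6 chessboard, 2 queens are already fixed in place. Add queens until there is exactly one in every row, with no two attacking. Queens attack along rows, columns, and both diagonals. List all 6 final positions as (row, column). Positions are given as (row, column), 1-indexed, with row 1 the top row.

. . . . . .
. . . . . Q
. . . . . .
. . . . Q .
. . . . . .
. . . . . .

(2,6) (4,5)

Row 1: attacked by (2,6)→{5,6}; (4,5)→{2,5}. Safe: 1, 3, 4. Place at column 3.
Row 3: attacked by (1,3)→{1,3,5}; (2,6)→{5,6}; (4,5)→{4,5,6}. Safe: 2. Place at column 2.
Row 5: attacked by (1,3)→{3}; (2,6)→{3,6}; (3,2)→{2,4}; (4,5)→{4,5,6}. Safe: 1. Place at column 1.
Row 6: attacked by (1,3)→{3}; (2,6)→{2,6}; (3,2)→{2,5}; (4,5)→{3,5}; (5,1)→{1,2}. Safe: 4. Place at column 4.
Columns [3, 6, 2, 5, 1, 4], r−c [-2, -4, 1, -1, 4, 2], r+c [4, 8, 5, 9, 6, 10] are all distinct, so no two queens attack.

(1,3) (2,6) (3,2) (4,5) (5,1) (6,4)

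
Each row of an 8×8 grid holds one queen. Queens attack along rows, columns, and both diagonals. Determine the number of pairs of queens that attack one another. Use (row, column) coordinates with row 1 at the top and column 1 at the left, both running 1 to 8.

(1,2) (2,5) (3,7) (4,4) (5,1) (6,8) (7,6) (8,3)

All columns are distinct and no two queens satisfy |Δrow| = |Δcol|, so no pair attacks.

0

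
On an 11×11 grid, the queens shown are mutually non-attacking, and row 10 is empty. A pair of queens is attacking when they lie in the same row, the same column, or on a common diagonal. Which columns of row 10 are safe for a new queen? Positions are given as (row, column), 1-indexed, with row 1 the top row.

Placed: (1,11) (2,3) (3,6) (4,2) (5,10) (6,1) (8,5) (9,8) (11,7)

columns 4

(1,11) attacks row 10 at column 11 and diagonals 2.
(2,3) attacks row 10 at column 3 and diagonals 11.
(3,6) attacks row 10 at column 6.
(4,2) attacks row 10 at column 2 and diagonals 8.
(5,10) attacks row 10 at column 10 and diagonals 5.
(6,1) attacks row 10 at column 1 and diagonals 5.
(8,5) attacks row 10 at column 5 and diagonals 3, 7.
(9,8) attacks row 10 at column 8 and diagonals 7, 9.
(11,7) attacks row 10 at column 7 and diagonals 6, 8.
Attacked columns: {1, 2, 3, 5, 6, 7, 8, 9, 10, 11}. Safe: {4}.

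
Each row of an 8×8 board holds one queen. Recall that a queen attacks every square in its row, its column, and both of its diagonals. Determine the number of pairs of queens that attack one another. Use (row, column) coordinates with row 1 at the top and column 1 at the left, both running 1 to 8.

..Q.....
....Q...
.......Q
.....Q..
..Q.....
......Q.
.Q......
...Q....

Same column: (1,3)–(5,3) (column 3).
Same diagonal: (1,3)–(4,6) (|1−4| = |3−6| = 3).
Total attacking pairs: 2.

2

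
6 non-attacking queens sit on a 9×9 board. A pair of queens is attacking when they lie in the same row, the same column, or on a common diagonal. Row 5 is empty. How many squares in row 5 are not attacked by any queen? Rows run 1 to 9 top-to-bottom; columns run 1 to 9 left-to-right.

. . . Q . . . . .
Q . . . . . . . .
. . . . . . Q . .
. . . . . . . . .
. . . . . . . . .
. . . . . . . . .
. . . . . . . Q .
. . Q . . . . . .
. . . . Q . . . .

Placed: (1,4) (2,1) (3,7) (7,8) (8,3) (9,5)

(1,4) attacks row 5 at column 4 and diagonals 8.
(2,1) attacks row 5 at column 1 and diagonals 4.
(3,7) attacks row 5 at column 7 and diagonals 5, 9.
(7,8) attacks row 5 at column 8 and diagonals 6.
(8,3) attacks row 5 at column 3 and diagonals 6.
(9,5) attacks row 5 at column 5 and diagonals 1, 9.
Attacked columns: {1, 3, 4, 5, 6, 7, 8, 9}. Safe: {2}.

1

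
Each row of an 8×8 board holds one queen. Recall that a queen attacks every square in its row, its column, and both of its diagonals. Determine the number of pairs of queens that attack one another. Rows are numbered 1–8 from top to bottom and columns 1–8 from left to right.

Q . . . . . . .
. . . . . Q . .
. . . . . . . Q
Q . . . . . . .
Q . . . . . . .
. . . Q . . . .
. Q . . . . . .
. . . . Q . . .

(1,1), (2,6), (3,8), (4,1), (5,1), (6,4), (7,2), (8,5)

Same column: (1,1)–(4,1) (column 1); (1,1)–(5,1) (column 1); (4,1)–(5,1) (column 1).
Same diagonal: (4,1)–(8,5) (|4−8| = |1−5| = 4).
Total attacking pairs: 4.

4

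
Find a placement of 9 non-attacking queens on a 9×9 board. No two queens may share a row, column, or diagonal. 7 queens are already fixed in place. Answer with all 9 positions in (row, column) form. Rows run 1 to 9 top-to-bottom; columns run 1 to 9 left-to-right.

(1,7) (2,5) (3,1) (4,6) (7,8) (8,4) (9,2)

Row 5: attacked by (1,7)→{3,7}; (2,5)→{2,5,8}; (3,1)→{1,3}; (4,6)→{5,6,7}; (7,8)→{6,8}; (8,4)→{1,4,7}; (9,2)→{2,6}. Safe: 9. Place at column 9.
Row 6: attacked by (1,7)→{2,7}; (2,5)→{1,5,9}; (3,1)→{1,4}; (4,6)→{4,6,8}; (5,9)→{8,9}; (7,8)→{7,8,9}; (8,4)→{2,4,6}; (9,2)→{2,5}. Safe: 3. Place at column 3.
Columns [7, 5, 1, 6, 9, 3, 8, 4, 2], r−c [-6, -3, 2, -2, -4, 3, -1, 4, 7], r+c [8, 7, 4, 10, 14, 9, 15, 12, 11] are all distinct, so no two queens attack.

(1,7) (2,5) (3,1) (4,6) (5,9) (6,3) (7,8) (8,4) (9,2)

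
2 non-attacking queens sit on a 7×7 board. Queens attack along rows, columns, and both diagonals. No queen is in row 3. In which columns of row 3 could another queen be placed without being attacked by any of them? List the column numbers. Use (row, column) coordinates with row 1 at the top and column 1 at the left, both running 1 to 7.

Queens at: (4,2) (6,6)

columns 4, 5, 7

(4,2) attacks row 3 at column 2 and diagonals 1, 3.
(6,6) attacks row 3 at column 6 and diagonals 3.
Attacked columns: {1, 2, 3, 6}. Safe: {4, 5, 7}.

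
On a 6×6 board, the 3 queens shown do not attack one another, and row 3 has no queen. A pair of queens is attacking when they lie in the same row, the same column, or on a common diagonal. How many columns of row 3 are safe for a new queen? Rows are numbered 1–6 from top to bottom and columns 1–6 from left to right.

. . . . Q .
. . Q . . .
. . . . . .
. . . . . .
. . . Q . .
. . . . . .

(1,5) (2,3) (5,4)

1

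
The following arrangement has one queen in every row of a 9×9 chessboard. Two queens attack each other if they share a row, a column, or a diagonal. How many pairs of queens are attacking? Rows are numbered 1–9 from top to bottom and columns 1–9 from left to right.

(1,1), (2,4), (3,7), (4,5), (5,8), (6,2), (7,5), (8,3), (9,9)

2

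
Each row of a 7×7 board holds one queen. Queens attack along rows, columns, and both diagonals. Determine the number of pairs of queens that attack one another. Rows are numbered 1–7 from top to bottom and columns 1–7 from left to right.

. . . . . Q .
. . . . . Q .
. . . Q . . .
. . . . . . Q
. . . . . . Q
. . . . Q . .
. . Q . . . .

4

Same column: (1,6)–(2,6) (column 6); (4,7)–(5,7) (column 7).
Same diagonal: (1,6)–(3,4) (|1−3| = |6−4| = 2); (4,7)–(6,5) (|4−6| = |7−5| = 2).
Total attacking pairs: 4.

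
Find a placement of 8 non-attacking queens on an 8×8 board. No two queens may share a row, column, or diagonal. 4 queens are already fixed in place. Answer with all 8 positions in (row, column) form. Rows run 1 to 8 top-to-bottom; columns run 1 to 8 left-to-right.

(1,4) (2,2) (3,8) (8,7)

(1,4) (2,2) (3,8) (4,6) (5,1) (6,3) (7,5) (8,7)

Row 4: attacked by (1,4)→{1,4,7}; (2,2)→{2,4}; (3,8)→{7,8}; (8,7)→{3,7}. Safe: 5, 6. Place at column 6.
Row 5: attacked by (1,4)→{4,8}; (2,2)→{2,5}; (3,8)→{6,8}; (4,6)→{5,6,7}; (8,7)→{4,7}. Safe: 1, 3. Place at column 1.
Row 6: attacked by (1,4)→{4}; (2,2)→{2,6}; (3,8)→{5,8}; (4,6)→{4,6,8}; (5,1)→{1,2}; (8,7)→{5,7}. Safe: 3. Place at column 3.
Row 7: attacked by (1,4)→{4}; (2,2)→{2,7}; (3,8)→{4,8}; (4,6)→{3,6}; (5,1)→{1,3}; (6,3)→{2,3,4}; (8,7)→{6,7,8}. Safe: 5. Place at column 5.
Columns [4, 2, 8, 6, 1, 3, 5, 7], r−c [-3, 0, -5, -2, 4, 3, 2, 1], r+c [5, 4, 11, 10, 6, 9, 12, 15] are all distinct, so no two queens attack.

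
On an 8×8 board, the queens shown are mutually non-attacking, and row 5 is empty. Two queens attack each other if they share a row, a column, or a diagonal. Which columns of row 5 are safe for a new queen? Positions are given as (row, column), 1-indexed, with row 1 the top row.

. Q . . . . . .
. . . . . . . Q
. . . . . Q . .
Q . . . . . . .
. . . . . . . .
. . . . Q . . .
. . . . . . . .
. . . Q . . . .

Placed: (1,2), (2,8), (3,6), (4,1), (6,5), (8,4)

columns 3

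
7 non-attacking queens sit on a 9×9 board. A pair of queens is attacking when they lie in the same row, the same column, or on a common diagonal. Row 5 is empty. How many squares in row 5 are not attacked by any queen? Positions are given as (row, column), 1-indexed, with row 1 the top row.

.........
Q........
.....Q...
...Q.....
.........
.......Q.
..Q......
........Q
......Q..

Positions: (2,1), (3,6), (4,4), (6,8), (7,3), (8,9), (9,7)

1

(2,1) attacks row 5 at column 1 and diagonals 4.
(3,6) attacks row 5 at column 6 and diagonals 4, 8.
(4,4) attacks row 5 at column 4 and diagonals 3, 5.
(6,8) attacks row 5 at column 8 and diagonals 7, 9.
(7,3) attacks row 5 at column 3 and diagonals 1, 5.
(8,9) attacks row 5 at column 9 and diagonals 6.
(9,7) attacks row 5 at column 7 and diagonals 3.
Attacked columns: {1, 3, 4, 5, 6, 7, 8, 9}. Safe: {2}.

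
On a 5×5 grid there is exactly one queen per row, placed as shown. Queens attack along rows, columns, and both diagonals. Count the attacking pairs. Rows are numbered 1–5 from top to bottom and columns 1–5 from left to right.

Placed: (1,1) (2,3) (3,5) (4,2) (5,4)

0

All columns are distinct and no two queens satisfy |Δrow| = |Δcol|, so no pair attacks.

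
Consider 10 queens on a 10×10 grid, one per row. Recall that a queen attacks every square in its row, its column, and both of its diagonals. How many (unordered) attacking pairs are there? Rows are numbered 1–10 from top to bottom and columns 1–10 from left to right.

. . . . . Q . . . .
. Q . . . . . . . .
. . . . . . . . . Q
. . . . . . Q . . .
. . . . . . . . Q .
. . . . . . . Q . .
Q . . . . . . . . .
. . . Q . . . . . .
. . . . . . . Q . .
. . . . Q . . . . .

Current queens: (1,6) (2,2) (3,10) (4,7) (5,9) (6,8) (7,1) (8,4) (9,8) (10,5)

Same column: (6,8)–(9,8) (column 8).
Same diagonal: (5,9)–(6,8) (|5−6| = |9−8| = 1).
Total attacking pairs: 2.

2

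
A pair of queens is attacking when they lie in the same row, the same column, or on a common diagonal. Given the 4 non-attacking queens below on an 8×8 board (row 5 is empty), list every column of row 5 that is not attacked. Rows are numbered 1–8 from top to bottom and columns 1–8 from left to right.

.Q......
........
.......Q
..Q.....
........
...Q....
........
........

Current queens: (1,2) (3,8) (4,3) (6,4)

columns 1, 7

(1,2) attacks row 5 at column 2 and diagonals 6.
(3,8) attacks row 5 at column 8 and diagonals 6.
(4,3) attacks row 5 at column 3 and diagonals 2, 4.
(6,4) attacks row 5 at column 4 and diagonals 3, 5.
Attacked columns: {2, 3, 4, 5, 6, 8}. Safe: {1, 7}.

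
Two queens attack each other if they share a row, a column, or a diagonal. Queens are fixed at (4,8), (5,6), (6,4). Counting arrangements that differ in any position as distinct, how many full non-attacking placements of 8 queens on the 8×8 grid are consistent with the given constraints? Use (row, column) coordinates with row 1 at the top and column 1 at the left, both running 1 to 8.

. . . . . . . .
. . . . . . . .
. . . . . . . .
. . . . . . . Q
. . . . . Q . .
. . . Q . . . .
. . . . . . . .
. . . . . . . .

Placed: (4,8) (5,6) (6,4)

3

Branch on row 1: col 1 → 0; col 3 → 2; col 7 → 1.
Sum: 0 + 2 + 1 = 3.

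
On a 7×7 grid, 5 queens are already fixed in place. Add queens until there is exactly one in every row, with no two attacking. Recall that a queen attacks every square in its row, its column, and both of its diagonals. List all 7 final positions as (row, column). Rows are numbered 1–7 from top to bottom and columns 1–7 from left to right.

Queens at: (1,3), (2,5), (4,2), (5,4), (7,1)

(1,3) (2,5) (3,7) (4,2) (5,4) (6,6) (7,1)

Row 3: attacked by (1,3)→{1,3,5}; (2,5)→{4,5,6}; (4,2)→{1,2,3}; (5,4)→{2,4,6}; (7,1)→{1,5}. Safe: 7. Place at column 7.
Row 6: attacked by (1,3)→{3}; (2,5)→{1,5}; (3,7)→{4,7}; (4,2)→{2,4}; (5,4)→{3,4,5}; (7,1)→{1,2}. Safe: 6. Place at column 6.
Columns [3, 5, 7, 2, 4, 6, 1], r−c [-2, -3, -4, 2, 1, 0, 6], r+c [4, 7, 10, 6, 9, 12, 8] are all distinct, so no two queens attack.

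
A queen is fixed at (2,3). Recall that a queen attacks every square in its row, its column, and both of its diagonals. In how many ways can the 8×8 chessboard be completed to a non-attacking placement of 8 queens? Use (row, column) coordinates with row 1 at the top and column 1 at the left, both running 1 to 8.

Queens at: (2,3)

14

Branch on row 1: col 1 → 0; col 5 → 3; col 6 → 8; col 7 → 2; col 8 → 1.
Sum: 0 + 3 + 8 + 2 + 1 = 14.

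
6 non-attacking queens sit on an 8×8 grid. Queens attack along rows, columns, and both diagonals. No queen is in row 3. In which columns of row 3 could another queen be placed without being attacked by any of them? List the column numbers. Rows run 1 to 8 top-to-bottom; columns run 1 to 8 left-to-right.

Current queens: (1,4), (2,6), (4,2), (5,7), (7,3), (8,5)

(1,4) attacks row 3 at column 4 and diagonals 2, 6.
(2,6) attacks row 3 at column 6 and diagonals 5, 7.
(4,2) attacks row 3 at column 2 and diagonals 1, 3.
(5,7) attacks row 3 at column 7 and diagonals 5.
(7,3) attacks row 3 at column 3 and diagonals 7.
(8,5) attacks row 3 at column 5.
Attacked columns: {1, 2, 3, 4, 5, 6, 7}. Safe: {8}.

columns 8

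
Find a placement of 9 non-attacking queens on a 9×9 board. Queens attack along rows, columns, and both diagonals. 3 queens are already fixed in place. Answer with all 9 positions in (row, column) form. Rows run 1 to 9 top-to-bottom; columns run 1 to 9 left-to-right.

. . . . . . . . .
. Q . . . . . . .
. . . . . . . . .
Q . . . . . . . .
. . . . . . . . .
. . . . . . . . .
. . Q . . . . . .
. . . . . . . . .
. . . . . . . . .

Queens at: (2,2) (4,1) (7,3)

(1,5) (2,2) (3,4) (4,1) (5,7) (6,9) (7,3) (8,6) (9,8)

Row 1: attacked by (2,2)→{1,2,3}; (4,1)→{1,4}; (7,3)→{3,9}. Safe: 5, 6, 7, 8. Place at column 5.
Row 3: attacked by (1,5)→{3,5,7}; (2,2)→{1,2,3}; (4,1)→{1,2}; (7,3)→{3,7}. Safe: 4, 6, 8, 9. Place at column 4.
Row 5: attacked by (1,5)→{1,5,9}; (2,2)→{2,5}; (3,4)→{2,4,6}; (4,1)→{1,2}; (7,3)→{1,3,5}. Safe: 7, 8. Place at column 7.
Row 6: attacked by (1,5)→{5}; (2,2)→{2,6}; (3,4)→{1,4,7}; (4,1)→{1,3}; (5,7)→{6,7,8}; (7,3)→{2,3,4}. Safe: 9. Place at column 9.
Row 8: attacked by (1,5)→{5}; (2,2)→{2,8}; (3,4)→{4,9}; (4,1)→{1,5}; (5,7)→{4,7}; (6,9)→{7,9}; (7,3)→{2,3,4}. Safe: 6. Place at column 6.
Row 9: attacked by (1,5)→{5}; (2,2)→{2,9}; (3,4)→{4}; (4,1)→{1,6}; (5,7)→{3,7}; (6,9)→{6,9}; (7,3)→{1,3,5}; (8,6)→{5,6,7}. Safe: 8. Place at column 8.
Columns [5, 2, 4, 1, 7, 9, 3, 6, 8], r−c [-4, 0, -1, 3, -2, -3, 4, 2, 1], r+c [6, 4, 7, 5, 12, 15, 10, 14, 17] are all distinct, so no two queens attack.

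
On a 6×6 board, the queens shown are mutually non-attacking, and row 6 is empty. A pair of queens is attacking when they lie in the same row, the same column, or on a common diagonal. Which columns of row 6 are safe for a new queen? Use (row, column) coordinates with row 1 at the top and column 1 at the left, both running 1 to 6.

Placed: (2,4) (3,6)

columns 1, 2, 5

(2,4) attacks row 6 at column 4.
(3,6) attacks row 6 at column 6 and diagonals 3.
Attacked columns: {3, 4, 6}. Safe: {1, 2, 5}.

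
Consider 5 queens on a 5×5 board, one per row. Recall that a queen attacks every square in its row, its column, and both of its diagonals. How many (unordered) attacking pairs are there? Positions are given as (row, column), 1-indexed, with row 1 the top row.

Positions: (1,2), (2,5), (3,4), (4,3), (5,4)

Same column: (3,4)–(5,4) (column 4).
Same diagonal: (1,2)–(3,4) (|1−3| = |2−4| = 2); (2,5)–(3,4) (|2−3| = |5−4| = 1); (2,5)–(4,3) (|2−4| = |5−3| = 2); (3,4)–(4,3) (|3−4| = |4−3| = 1); (4,3)–(5,4) (|4−5| = |3−4| = 1).
Total attacking pairs: 6.

6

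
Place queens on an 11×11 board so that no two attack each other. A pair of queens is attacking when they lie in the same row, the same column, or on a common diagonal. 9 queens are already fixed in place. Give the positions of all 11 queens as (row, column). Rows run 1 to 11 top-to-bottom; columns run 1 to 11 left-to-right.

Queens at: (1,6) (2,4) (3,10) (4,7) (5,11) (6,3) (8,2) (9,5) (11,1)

Row 7: attacked by (1,6)→{6}; (2,4)→{4,9}; (3,10)→{6,10}; (4,7)→{4,7,10}; (5,11)→{9,11}; (6,3)→{2,3,4}; (8,2)→{1,2,3}; (9,5)→{3,5,7}; (11,1)→{1,5}. Safe: 8. Place at column 8.
Row 10: attacked by (1,6)→{6}; (2,4)→{4}; (3,10)→{3,10}; (4,7)→{1,7}; (5,11)→{6,11}; (6,3)→{3,7}; (7,8)→{5,8,11}; (8,2)→{2,4}; (9,5)→{4,5,6}; (11,1)→{1,2}. Safe: 9. Place at column 9.
Columns [6, 4, 10, 7, 11, 3, 8, 2, 5, 9, 1], r−c [-5, -2, -7, -3, -6, 3, -1, 6, 4, 1, 10], r+c [7, 6, 13, 11, 16, 9, 15, 10, 14, 19, 12] are all distinct, so no two queens attack.

(1,6) (2,4) (3,10) (4,7) (5,11) (6,3) (7,8) (8,2) (9,5) (10,9) (11,1)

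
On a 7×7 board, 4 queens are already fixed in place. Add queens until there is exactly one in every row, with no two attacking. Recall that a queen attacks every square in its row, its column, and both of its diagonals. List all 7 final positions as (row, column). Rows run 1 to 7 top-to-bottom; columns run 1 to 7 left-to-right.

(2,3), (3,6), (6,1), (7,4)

(1,7) (2,3) (3,6) (4,2) (5,5) (6,1) (7,4)

Row 1: attacked by (2,3)→{2,3,4}; (3,6)→{4,6}; (6,1)→{1,6}; (7,4)→{4}. Safe: 5, 7. Place at column 7.
Row 4: attacked by (1,7)→{4,7}; (2,3)→{1,3,5}; (3,6)→{5,6,7}; (6,1)→{1,3}; (7,4)→{1,4,7}. Safe: 2. Place at column 2.
Row 5: attacked by (1,7)→{3,7}; (2,3)→{3,6}; (3,6)→{4,6}; (4,2)→{1,2,3}; (6,1)→{1,2}; (7,4)→{2,4,6}. Safe: 5. Place at column 5.
Columns [7, 3, 6, 2, 5, 1, 4], r−c [-6, -1, -3, 2, 0, 5, 3], r+c [8, 5, 9, 6, 10, 7, 11] are all distinct, so no two queens attack.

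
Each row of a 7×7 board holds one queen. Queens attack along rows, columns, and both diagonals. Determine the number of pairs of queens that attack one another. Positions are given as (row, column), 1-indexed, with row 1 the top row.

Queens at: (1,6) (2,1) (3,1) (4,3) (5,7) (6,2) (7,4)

3

Same column: (2,1)–(3,1) (column 1).
Same diagonal: (1,6)–(4,3) (|1−4| = |6−3| = 3); (2,1)–(4,3) (|2−4| = |1−3| = 2).
Total attacking pairs: 3.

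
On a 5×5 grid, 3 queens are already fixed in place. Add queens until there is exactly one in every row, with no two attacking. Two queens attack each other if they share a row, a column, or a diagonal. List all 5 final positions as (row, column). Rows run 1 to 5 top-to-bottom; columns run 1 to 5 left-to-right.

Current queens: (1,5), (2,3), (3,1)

(1,5) (2,3) (3,1) (4,4) (5,2)

Row 4: attacked by (1,5)→{2,5}; (2,3)→{1,3,5}; (3,1)→{1,2}. Safe: 4. Place at column 4.
Row 5: attacked by (1,5)→{1,5}; (2,3)→{3}; (3,1)→{1,3}; (4,4)→{3,4,5}. Safe: 2. Place at column 2.
Columns [5, 3, 1, 4, 2], r−c [-4, -1, 2, 0, 3], r+c [6, 5, 4, 8, 7] are all distinct, so no two queens attack.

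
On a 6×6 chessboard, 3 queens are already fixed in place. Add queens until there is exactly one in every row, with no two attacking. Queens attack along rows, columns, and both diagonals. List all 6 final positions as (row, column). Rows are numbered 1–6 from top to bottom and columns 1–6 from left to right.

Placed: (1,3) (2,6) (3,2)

(1,3) (2,6) (3,2) (4,5) (5,1) (6,4)

Row 4: attacked by (1,3)→{3,6}; (2,6)→{4,6}; (3,2)→{1,2,3}. Safe: 5. Place at column 5.
Row 5: attacked by (1,3)→{3}; (2,6)→{3,6}; (3,2)→{2,4}; (4,5)→{4,5,6}. Safe: 1. Place at column 1.
Row 6: attacked by (1,3)→{3}; (2,6)→{2,6}; (3,2)→{2,5}; (4,5)→{3,5}; (5,1)→{1,2}. Safe: 4. Place at column 4.
Columns [3, 6, 2, 5, 1, 4], r−c [-2, -4, 1, -1, 4, 2], r+c [4, 8, 5, 9, 6, 10] are all distinct, so no two queens attack.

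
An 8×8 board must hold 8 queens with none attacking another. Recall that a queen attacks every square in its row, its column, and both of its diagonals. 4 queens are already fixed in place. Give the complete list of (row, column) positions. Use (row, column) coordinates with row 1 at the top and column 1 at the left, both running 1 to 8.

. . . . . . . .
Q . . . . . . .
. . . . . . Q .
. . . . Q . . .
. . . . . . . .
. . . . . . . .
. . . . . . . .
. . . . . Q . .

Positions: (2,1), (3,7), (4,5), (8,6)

(1,3) (2,1) (3,7) (4,5) (5,8) (6,2) (7,4) (8,6)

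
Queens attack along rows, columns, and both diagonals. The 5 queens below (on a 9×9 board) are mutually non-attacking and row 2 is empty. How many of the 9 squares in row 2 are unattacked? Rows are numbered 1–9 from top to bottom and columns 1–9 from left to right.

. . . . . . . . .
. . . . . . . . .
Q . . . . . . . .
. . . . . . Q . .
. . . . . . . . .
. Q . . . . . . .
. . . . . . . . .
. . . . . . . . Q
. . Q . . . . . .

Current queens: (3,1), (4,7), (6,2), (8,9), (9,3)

2

(3,1) attacks row 2 at column 1 and diagonals 2.
(4,7) attacks row 2 at column 7 and diagonals 5, 9.
(6,2) attacks row 2 at column 2 and diagonals 6.
(8,9) attacks row 2 at column 9 and diagonals 3.
(9,3) attacks row 2 at column 3.
Attacked columns: {1, 2, 3, 5, 6, 7, 9}. Safe: {4, 8}.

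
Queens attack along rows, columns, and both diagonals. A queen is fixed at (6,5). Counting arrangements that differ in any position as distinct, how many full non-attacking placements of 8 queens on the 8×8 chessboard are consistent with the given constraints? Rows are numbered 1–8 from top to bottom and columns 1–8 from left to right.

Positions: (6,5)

12

Branch on row 1: col 1 → 0; col 2 → 2; col 3 → 2; col 4 → 1; col 6 → 3; col 7 → 2; col 8 → 2.
Sum: 0 + 2 + 2 + 1 + 3 + 2 + 2 = 12.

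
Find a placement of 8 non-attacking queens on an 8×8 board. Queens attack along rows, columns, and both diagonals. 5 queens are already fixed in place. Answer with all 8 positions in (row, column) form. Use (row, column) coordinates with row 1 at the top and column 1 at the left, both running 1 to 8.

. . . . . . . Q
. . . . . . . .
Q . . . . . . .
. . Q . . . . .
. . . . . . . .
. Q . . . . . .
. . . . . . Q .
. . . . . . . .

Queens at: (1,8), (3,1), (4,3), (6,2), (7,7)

Row 2: attacked by (1,8)→{7,8}; (3,1)→{1,2}; (4,3)→{1,3,5}; (6,2)→{2,6}; (7,7)→{2,7}. Safe: 4. Place at column 4.
Row 5: attacked by (1,8)→{4,8}; (2,4)→{1,4,7}; (3,1)→{1,3}; (4,3)→{2,3,4}; (6,2)→{1,2,3}; (7,7)→{5,7}. Safe: 6. Place at column 6.
Row 8: attacked by (1,8)→{1,8}; (2,4)→{4}; (3,1)→{1,6}; (4,3)→{3,7}; (5,6)→{3,6}; (6,2)→{2,4}; (7,7)→{6,7,8}. Safe: 5. Place at column 5.
Columns [8, 4, 1, 3, 6, 2, 7, 5], r−c [-7, -2, 2, 1, -1, 4, 0, 3], r+c [9, 6, 4, 7, 11, 8, 14, 13] are all distinct, so no two queens attack.

(1,8) (2,4) (3,1) (4,3) (5,6) (6,2) (7,7) (8,5)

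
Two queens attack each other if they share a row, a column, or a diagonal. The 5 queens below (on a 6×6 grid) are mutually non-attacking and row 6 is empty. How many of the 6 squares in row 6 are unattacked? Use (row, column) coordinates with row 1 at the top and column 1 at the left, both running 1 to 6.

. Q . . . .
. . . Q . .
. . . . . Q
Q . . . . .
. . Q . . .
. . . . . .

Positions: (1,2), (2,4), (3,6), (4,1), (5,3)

1

(1,2) attacks row 6 at column 2.
(2,4) attacks row 6 at column 4.
(3,6) attacks row 6 at column 6 and diagonals 3.
(4,1) attacks row 6 at column 1 and diagonals 3.
(5,3) attacks row 6 at column 3 and diagonals 2, 4.
Attacked columns: {1, 2, 3, 4, 6}. Safe: {5}.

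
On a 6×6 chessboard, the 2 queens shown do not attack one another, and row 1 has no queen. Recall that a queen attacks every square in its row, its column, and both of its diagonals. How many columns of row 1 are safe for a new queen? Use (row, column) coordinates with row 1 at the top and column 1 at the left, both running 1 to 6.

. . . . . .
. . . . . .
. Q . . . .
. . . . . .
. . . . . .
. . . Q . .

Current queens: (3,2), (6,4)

(3,2) attacks row 1 at column 2 and diagonals 4.
(6,4) attacks row 1 at column 4.
Attacked columns: {2, 4}. Safe: {1, 3, 5, 6}.

4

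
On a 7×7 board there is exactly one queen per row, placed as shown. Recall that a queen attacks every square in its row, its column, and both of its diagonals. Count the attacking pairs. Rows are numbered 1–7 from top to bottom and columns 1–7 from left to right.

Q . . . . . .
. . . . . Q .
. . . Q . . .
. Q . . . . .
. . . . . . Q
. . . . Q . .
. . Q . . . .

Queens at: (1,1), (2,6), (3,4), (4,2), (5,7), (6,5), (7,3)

All columns are distinct and no two queens satisfy |Δrow| = |Δcol|, so no pair attacks.

0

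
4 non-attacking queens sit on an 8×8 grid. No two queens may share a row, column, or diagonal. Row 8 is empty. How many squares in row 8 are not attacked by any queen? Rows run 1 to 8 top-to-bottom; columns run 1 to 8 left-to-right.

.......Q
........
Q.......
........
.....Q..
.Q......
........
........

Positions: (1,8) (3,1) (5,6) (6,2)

2

(1,8) attacks row 8 at column 8 and diagonals 1.
(3,1) attacks row 8 at column 1 and diagonals 6.
(5,6) attacks row 8 at column 6 and diagonals 3.
(6,2) attacks row 8 at column 2 and diagonals 4.
Attacked columns: {1, 2, 3, 4, 6, 8}. Safe: {5, 7}.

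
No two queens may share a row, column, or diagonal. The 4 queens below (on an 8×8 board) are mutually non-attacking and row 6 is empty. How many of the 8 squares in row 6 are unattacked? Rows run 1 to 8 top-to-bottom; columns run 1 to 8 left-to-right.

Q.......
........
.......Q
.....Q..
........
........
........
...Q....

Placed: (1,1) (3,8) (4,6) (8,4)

2

(1,1) attacks row 6 at column 1 and diagonals 6.
(3,8) attacks row 6 at column 8 and diagonals 5.
(4,6) attacks row 6 at column 6 and diagonals 4, 8.
(8,4) attacks row 6 at column 4 and diagonals 2, 6.
Attacked columns: {1, 2, 4, 5, 6, 8}. Safe: {3, 7}.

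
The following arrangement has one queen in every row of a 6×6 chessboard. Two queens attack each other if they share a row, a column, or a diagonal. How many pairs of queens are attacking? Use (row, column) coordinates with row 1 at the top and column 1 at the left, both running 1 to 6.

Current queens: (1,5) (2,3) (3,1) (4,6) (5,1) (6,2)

Same column: (3,1)–(5,1) (column 1).
Same diagonal: (1,5)–(5,1) (|1−5| = |5−1| = 4); (5,1)–(6,2) (|5−6| = |1−2| = 1).
Total attacking pairs: 3.

3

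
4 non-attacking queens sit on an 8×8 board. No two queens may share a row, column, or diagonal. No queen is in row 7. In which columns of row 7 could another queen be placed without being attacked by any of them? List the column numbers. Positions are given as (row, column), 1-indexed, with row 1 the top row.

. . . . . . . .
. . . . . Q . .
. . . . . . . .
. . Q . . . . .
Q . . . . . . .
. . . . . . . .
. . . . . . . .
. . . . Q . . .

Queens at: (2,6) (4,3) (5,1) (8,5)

(2,6) attacks row 7 at column 6 and diagonals 1.
(4,3) attacks row 7 at column 3 and diagonals 6.
(5,1) attacks row 7 at column 1 and diagonals 3.
(8,5) attacks row 7 at column 5 and diagonals 4, 6.
Attacked columns: {1, 3, 4, 5, 6}. Safe: {2, 7, 8}.

columns 2, 7, 8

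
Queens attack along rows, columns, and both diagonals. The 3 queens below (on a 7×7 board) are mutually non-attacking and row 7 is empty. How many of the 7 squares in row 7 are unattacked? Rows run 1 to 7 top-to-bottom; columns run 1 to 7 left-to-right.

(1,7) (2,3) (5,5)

3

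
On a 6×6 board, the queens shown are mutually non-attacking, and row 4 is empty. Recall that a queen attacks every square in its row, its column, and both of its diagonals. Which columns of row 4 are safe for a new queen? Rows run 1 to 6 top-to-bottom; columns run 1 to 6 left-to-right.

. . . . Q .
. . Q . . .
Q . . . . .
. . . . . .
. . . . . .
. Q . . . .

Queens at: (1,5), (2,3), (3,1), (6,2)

(1,5) attacks row 4 at column 5 and diagonals 2.
(2,3) attacks row 4 at column 3 and diagonals 1, 5.
(3,1) attacks row 4 at column 1 and diagonals 2.
(6,2) attacks row 4 at column 2 and diagonals 4.
Attacked columns: {1, 2, 3, 4, 5}. Safe: {6}.

columns 6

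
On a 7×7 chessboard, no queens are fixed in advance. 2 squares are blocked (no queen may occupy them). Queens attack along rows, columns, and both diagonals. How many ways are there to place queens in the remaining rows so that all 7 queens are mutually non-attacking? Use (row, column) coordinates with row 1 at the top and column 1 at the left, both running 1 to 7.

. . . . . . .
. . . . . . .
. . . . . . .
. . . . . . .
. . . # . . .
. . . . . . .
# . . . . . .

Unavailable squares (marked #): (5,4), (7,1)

Branch on row 1: col 1 → 4; col 2 → 6; col 3 → 5; col 4 → 5; col 5 → 4; col 6 → 5; col 7 → 4.
Sum: 4 + 6 + 5 + 5 + 4 + 5 + 4 = 33.

33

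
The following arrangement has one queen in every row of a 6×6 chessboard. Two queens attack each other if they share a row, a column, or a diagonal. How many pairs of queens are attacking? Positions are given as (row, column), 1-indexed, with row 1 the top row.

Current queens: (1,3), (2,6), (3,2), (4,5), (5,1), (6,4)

0

All columns are distinct and no two queens satisfy |Δrow| = |Δcol|, so no pair attacks.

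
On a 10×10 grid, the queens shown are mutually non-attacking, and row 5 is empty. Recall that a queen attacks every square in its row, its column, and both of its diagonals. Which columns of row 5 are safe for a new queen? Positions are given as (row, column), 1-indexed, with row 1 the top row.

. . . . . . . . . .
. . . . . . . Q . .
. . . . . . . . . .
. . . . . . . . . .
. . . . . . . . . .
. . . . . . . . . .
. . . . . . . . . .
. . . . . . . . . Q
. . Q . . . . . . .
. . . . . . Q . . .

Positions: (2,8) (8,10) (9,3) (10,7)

columns 1, 4, 6, 9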